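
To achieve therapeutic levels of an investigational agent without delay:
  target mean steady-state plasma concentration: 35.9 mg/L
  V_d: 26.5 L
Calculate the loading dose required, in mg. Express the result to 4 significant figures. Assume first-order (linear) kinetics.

LD = Css × Vd = 35.9 × 26.5 = 951.4 mg

951.4 mg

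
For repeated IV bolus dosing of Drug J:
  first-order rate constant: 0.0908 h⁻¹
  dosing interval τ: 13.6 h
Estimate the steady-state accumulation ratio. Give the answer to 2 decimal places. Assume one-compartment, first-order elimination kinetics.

e^(−kτ) = e^(−0.09080 × 13.6) = 0.2909
Accumulation ratio R = 1 / (1 − e^(−kτ)) = 1 / (1 − 0.2909) = 1.410

1.41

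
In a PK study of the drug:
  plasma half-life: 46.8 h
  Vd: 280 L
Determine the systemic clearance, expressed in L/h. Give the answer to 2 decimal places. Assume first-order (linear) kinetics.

k = ln2 / t½ = 0.693147 / 46.8 = 0.01481 h⁻¹
CL = k × Vd = 0.01481 × 280 = 4.147 L/h

4.15 L/h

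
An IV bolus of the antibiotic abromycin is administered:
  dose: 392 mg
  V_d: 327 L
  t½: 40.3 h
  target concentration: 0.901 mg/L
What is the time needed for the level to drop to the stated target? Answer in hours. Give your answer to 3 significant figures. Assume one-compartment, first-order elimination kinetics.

16.6 h

C₀ = Dose / Vd = 392.0 / 327 = 1.199 mg/L
k = ln2 / t½ = 0.693147 / 40.3 = 0.01720 h⁻¹
t = ln(C₀ / C) / k = ln(1.199 / 0.901) / 0.01720
  = ln(1.331) / 0.01720 = 0.2859 / 0.01720 = 16.62 h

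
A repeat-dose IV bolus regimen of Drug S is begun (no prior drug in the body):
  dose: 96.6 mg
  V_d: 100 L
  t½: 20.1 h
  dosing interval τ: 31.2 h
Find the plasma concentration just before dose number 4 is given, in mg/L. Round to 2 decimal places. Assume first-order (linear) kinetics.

C₀ per dose = Dose / Vd = 96.6 / 100 = 0.9660 mg/L
k = ln2 / t½ = 0.693147 / 20.1 = 0.03448 h⁻¹
Fraction remaining after one interval: r = e^(−kτ) = e^(−0.03448 × 31.2) = 0.3410
Before dose 4, 3 doses have been given (aged 1τ, 2τ, 3τ).
C_trough = C₀ × (r + r² + … + r^3) = C₀ × r(1−r^3)/(1−r)
        = 0.9660 × 0.3410 × (1 − 0.03965) / (1 − 0.3410) = 0.4800 mg/L

0.48 mg/L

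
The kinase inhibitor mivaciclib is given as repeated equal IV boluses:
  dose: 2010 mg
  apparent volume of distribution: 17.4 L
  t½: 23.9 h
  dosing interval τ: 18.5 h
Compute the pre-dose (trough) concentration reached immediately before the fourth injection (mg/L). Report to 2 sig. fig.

C₀ per dose = Dose / Vd = 2010 / 17.4 = 115.5 mg/L
k = ln2 / t½ = 0.693147 / 23.9 = 0.02900 h⁻¹
Fraction remaining after one interval: r = e^(−kτ) = e^(−0.02900 × 18.5) = 0.5848
Before dose 4, 3 doses have been given (aged 1τ, 2τ, 3τ).
C_trough = C₀ × (r + r² + … + r^3) = C₀ × r(1−r^3)/(1−r)
        = 115.5 × 0.5848 × (1 − 0.2000) / (1 − 0.5848) = 130.1 mg/L

130 mg/L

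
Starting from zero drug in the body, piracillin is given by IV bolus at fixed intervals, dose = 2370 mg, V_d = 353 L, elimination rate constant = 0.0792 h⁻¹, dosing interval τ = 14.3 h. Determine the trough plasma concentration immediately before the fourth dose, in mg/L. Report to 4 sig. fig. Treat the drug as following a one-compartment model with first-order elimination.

C₀ per dose = Dose / Vd = 2370 / 353 = 6.714 mg/L
Fraction remaining after one interval: r = e^(−kτ) = e^(−0.07920 × 14.3) = 0.3222
Before dose 4, 3 doses have been given (aged 1τ, 2τ, 3τ).
C_trough = C₀ × (r + r² + … + r^3) = C₀ × r(1−r^3)/(1−r)
        = 6.714 × 0.3222 × (1 − 0.03345) / (1 − 0.3222) = 3.085 mg/L

3.085 mg/L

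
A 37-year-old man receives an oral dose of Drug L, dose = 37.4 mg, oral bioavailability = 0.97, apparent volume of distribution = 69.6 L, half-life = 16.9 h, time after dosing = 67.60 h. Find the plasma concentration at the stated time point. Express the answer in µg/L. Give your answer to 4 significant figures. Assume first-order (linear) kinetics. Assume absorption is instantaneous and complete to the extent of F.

Amount reaching circulation = F × Dose = 0.97 × 37.40 = 36.28 mg
C₀ = F·Dose / Vd = 36.28 / 69.6 = 0.5213 mg/L
k = ln2 / t½ = 0.693147 / 16.9 = 0.04101 h⁻¹
t / t½ = 67.60 / 16.9 = 4 half-lives
C = C₀ × (1/2)^4 = 0.5213 × 0.06250 = 0.03258 mg/L
Convert: 0.03258 mg/L × 1000 = 32.58 µg/L

32.58 µg/L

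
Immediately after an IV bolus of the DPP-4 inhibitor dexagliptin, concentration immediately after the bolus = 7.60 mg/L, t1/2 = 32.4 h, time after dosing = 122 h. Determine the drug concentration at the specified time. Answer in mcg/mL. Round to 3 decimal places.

0.559 mcg/mL

k = ln2 / t½ = 0.693147 / 32.4 = 0.02139 h⁻¹
C = C₀ · e^(−k·t) = 7.600 × e^(−0.02139 × 122)
  = 7.600 × 0.07357 = 0.5591 mg/L
(0.5591 mg/L = 0.5591 mcg/mL)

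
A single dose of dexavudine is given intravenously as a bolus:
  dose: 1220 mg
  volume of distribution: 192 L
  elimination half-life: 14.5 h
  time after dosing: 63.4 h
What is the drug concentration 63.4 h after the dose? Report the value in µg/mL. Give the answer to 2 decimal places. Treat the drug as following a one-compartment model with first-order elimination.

C₀ = Dose / Vd = 1220 / 192 = 6.354 mg/L
k = ln2 / t½ = 0.693147 / 14.5 = 0.04780 h⁻¹
C = C₀ · e^(−k·t) = 6.354 × e^(−0.04780 × 63.4)
  = 6.354 × 0.04829 = 0.3068 mg/L
(0.3068 mg/L = 0.3068 µg/mL)

0.31 µg/mL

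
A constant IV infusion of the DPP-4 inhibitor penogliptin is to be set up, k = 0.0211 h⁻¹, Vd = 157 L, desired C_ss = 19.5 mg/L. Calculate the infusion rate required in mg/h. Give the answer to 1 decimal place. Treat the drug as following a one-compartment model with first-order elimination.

CL = k × Vd = 0.02110 × 157 = 3.313 L/h
At steady state, infusion rate R₀ = Css × CL = 19.5 × 3.313 = 64.60 mg/h

64.6 mg/h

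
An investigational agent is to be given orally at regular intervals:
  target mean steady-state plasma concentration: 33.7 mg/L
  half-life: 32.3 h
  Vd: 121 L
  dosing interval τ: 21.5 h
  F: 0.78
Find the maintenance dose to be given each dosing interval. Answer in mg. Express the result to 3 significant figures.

k = ln2 / t½ = 0.693147 / 32.3 = 0.02146 h⁻¹
CL = k × Vd = 0.02146 × 121 = 2.597 L/h
At steady state, F × (Dose/τ) = Css × CL.
Dose = Css × CL × τ / F = 33.7 × 2.597 × 21.5 / 0.78 = 2412 mg

2410 mg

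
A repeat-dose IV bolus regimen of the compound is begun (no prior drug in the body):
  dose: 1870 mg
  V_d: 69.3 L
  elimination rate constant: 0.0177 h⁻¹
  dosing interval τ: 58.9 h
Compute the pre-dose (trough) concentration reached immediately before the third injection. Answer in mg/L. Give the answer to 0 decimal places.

13 mg/L

C₀ per dose = Dose / Vd = 1870 / 69.3 = 26.98 mg/L
Fraction remaining after one interval: r = e^(−kτ) = e^(−0.01770 × 58.9) = 0.3526
Before dose 3, 2 doses have been given (aged 1τ, 2τ).
C_trough = C₀ × (r + r²) = 26.98 × (0.3526 + 0.1243) = 12.87 mg/L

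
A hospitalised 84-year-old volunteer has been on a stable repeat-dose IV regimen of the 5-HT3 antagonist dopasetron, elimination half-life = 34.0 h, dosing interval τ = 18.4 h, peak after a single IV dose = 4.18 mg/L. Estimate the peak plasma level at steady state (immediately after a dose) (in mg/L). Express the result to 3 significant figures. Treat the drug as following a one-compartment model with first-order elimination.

13.4 mg/L

k = ln2 / t½ = 0.693147 / 34.0 = 0.02039 h⁻¹
e^(−kτ) = e^(−0.02039 × 18.4) = 0.6872
Accumulation ratio R = 1 / (1 − e^(−kτ)) = 1 / (1 − 0.6872) = 3.197
Steady-state peak = C₀ × R = 4.18 × 3.197 = 13.36 mg/L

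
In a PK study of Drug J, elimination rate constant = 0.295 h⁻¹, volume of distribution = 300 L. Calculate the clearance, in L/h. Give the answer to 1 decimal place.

CL = k × Vd = 0.295 × 300 = 88.50 L/h

88.5 L/h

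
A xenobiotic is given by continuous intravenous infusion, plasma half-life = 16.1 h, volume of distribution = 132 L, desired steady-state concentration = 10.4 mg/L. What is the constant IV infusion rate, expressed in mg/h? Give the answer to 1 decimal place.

k = ln2 / t½ = 0.693147 / 16.1 = 0.04305 h⁻¹
CL = k × Vd = 0.04305 × 132 = 5.683 L/h
At steady state, infusion rate R₀ = Css × CL = 10.4 × 5.683 = 59.10 mg/h

59.1 mg/h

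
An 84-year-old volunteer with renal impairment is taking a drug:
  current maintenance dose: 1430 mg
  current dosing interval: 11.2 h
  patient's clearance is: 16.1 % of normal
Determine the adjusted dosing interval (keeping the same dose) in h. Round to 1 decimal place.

To keep the same average steady-state level, dosing rate must scale with clearance.
CL ratio = 16.1 / 100 = 0.1610
New interval (same dose) = 11.2 / 0.1610 = 69.57 h

69.6 h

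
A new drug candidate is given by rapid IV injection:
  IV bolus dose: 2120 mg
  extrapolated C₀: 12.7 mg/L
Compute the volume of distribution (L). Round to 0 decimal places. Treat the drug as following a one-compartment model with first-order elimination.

167 L

Vd = Dose / C₀ = 2120 / 12.7 = 166.9 L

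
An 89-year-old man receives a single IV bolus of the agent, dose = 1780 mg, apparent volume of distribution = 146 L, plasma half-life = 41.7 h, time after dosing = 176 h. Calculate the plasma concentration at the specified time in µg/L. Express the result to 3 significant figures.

654 µg/L

C₀ = Dose / Vd = 1780 / 146 = 12.19 mg/L
k = ln2 / t½ = 0.693147 / 41.7 = 0.01662 h⁻¹
C = C₀ · e^(−k·t) = 12.19 × e^(−0.01662 × 176)
  = 12.19 × 0.05366 = 0.6541 mg/L
Convert: 0.6541 mg/L × 1000 = 654.1 µg/L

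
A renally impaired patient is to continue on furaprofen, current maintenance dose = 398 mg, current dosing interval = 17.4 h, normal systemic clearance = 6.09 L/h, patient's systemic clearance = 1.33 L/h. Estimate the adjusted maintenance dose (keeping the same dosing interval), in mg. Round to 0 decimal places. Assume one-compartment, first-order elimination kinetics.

To keep the same average steady-state level, dosing rate must scale with clearance.
CL ratio = 1.33 / 6.09 = 0.2184
New dose (same interval) = 398 × 0.2184 = 86.92 mg

87 mg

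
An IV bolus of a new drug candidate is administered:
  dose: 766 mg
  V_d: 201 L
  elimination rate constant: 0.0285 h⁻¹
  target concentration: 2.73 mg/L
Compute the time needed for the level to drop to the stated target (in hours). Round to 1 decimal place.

C₀ = Dose / Vd = 766.0 / 201 = 3.811 mg/L
t = ln(C₀ / C) / k = ln(3.811 / 2.73) / 0.02850
  = ln(1.396) / 0.02850 = 0.3336 / 0.02850 = 11.71 h

11.7 h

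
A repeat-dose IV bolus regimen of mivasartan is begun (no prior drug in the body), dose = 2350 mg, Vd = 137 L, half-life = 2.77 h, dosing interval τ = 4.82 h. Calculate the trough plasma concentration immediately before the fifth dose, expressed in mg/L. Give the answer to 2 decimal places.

7.27 mg/L

C₀ per dose = Dose / Vd = 2350 / 137 = 17.15 mg/L
k = ln2 / t½ = 0.693147 / 2.77 = 0.2502 h⁻¹
Fraction remaining after one interval: r = e^(−kτ) = e^(−0.2502 × 4.82) = 0.2994
Before dose 5, 4 doses have been given (aged 1τ, 2τ, 3τ, 4τ).
C_trough = C₀ × (r + r² + … + r^4) = C₀ × r(1−r^4)/(1−r)
        = 17.15 × 0.2994 × (1 − 0.008035) / (1 − 0.2994) = 7.270 mg/L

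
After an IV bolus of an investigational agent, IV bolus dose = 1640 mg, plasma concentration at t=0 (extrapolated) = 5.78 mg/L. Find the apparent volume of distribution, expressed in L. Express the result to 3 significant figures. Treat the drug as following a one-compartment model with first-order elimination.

Vd = Dose / C₀ = 1640 / 5.78 = 283.7 L

284 L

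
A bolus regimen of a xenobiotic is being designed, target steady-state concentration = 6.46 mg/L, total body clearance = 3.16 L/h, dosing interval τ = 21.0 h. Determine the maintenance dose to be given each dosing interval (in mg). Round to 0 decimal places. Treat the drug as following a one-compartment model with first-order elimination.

At steady state, Dose/τ = Css × CL.
Dose = Css × CL × τ = 6.46 × 3.160 × 21.0 = 428.7 mg

429 mg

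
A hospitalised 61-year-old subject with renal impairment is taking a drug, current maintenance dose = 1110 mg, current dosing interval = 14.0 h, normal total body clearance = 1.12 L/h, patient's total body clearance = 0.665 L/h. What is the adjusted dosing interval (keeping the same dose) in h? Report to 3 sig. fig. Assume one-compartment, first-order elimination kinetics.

To keep the same average steady-state level, dosing rate must scale with clearance.
CL ratio = 0.665 / 1.12 = 0.5938
New interval (same dose) = 14.0 / 0.5938 = 23.58 h

23.6 h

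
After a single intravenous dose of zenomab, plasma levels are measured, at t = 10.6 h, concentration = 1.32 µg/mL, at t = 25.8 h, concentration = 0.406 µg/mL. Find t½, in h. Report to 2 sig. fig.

k = ln(C₁/C₂) / (t₂ − t₁) = ln(1.32/0.406) / (25.8 − 10.6)
  = 1.179 / 15.20 = 0.07757 h⁻¹
t½ = ln2 / k = 0.693147 / 0.07757 = 8.936 h

8.9 h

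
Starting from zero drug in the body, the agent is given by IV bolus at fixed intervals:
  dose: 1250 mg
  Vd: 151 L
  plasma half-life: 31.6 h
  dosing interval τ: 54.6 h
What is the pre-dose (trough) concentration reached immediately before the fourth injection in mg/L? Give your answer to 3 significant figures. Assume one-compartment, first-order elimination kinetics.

3.48 mg/L

C₀ per dose = Dose / Vd = 1250 / 151 = 8.278 mg/L
k = ln2 / t½ = 0.693147 / 31.6 = 0.02194 h⁻¹
Fraction remaining after one interval: r = e^(−kτ) = e^(−0.02194 × 54.6) = 0.3018
Before dose 4, 3 doses have been given (aged 1τ, 2τ, 3τ).
C_trough = C₀ × (r + r² + … + r^3) = C₀ × r(1−r^3)/(1−r)
        = 8.278 × 0.3018 × (1 − 0.02749) / (1 − 0.3018) = 3.480 mg/L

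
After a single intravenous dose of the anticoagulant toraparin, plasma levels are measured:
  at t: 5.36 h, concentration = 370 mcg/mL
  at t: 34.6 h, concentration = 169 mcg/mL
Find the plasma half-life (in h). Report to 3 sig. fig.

25.9 h

k = ln(C₁/C₂) / (t₂ − t₁) = ln(370/169) / (34.6 − 5.36)
  = 0.7836 / 29.24 = 0.02680 h⁻¹
t½ = ln2 / k = 0.693147 / 0.02680 = 25.86 h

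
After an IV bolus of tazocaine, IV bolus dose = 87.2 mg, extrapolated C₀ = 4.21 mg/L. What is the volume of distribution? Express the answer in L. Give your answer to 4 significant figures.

20.71 L

Vd = Dose / C₀ = 87.20 / 4.21 = 20.71 L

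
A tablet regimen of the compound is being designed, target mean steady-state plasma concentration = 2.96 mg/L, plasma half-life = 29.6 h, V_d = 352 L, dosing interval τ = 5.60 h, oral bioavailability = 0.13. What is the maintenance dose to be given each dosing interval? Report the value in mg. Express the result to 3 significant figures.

1050 mg

k = ln2 / t½ = 0.693147 / 29.6 = 0.02342 h⁻¹
CL = k × Vd = 0.02342 × 352 = 8.244 L/h
At steady state, F × (Dose/τ) = Css × CL.
Dose = Css × CL × τ / F = 2.96 × 8.244 × 5.60 / 0.13 = 1051 mg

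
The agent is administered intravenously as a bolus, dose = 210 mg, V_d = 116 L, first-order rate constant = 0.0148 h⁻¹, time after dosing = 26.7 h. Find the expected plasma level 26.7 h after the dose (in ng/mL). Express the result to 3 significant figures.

C₀ = Dose / Vd = 210.0 / 116 = 1.810 mg/L
C = C₀ · e^(−k·t) = 1.810 × e^(−0.01480 × 26.7)
  = 1.810 × 0.6736 = 1.219 mg/L
Convert: 1.219 mg/L × 1000 = 1219 ng/mL

1220 ng/mL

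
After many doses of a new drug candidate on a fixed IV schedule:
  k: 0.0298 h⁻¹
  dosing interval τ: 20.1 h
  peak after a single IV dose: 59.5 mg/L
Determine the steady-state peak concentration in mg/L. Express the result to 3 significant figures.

e^(−kτ) = e^(−0.02980 × 20.1) = 0.5494
Accumulation ratio R = 1 / (1 − e^(−kτ)) = 1 / (1 − 0.5494) = 2.219
Steady-state peak = C₀ × R = 59.5 × 2.219 = 132.0 mg/L

132 mg/L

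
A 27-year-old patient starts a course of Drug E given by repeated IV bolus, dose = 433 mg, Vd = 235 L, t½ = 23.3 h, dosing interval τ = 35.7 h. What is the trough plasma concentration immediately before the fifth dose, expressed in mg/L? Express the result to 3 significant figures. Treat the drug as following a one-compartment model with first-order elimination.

C₀ per dose = Dose / Vd = 433 / 235 = 1.843 mg/L
k = ln2 / t½ = 0.693147 / 23.3 = 0.02975 h⁻¹
Fraction remaining after one interval: r = e^(−kτ) = e^(−0.02975 × 35.7) = 0.3457
Before dose 5, 4 doses have been given (aged 1τ, 2τ, 3τ, 4τ).
C_trough = C₀ × (r + r² + … + r^4) = C₀ × r(1−r^4)/(1−r)
        = 1.843 × 0.3457 × (1 − 0.01428) / (1 − 0.3457) = 0.9598 mg/L

0.960 mg/L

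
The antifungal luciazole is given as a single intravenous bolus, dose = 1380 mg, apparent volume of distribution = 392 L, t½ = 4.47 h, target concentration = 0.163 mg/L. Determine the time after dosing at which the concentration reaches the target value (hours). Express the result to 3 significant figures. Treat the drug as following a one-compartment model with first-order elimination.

C₀ = Dose / Vd = 1380 / 392 = 3.520 mg/L
k = ln2 / t½ = 0.693147 / 4.47 = 0.1551 h⁻¹
t = ln(C₀ / C) / k = ln(3.520 / 0.163) / 0.1551
  = ln(21.60) / 0.1551 = 3.073 / 0.1551 = 19.81 h

19.8 h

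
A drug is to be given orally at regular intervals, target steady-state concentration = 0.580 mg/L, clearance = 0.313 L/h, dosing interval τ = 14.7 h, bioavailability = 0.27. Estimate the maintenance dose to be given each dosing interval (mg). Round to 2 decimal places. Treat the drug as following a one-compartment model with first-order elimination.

9.88 mg

At steady state, F × (Dose/τ) = Css × CL.
Dose = Css × CL × τ / F = 0.580 × 0.3130 × 14.7 / 0.27 = 9.884 mg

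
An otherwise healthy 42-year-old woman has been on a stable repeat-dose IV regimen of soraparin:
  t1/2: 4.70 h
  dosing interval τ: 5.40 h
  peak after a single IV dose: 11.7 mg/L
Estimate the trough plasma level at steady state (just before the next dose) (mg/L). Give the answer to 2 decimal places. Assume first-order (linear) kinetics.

9.61 mg/L

k = ln2 / t½ = 0.693147 / 4.70 = 0.1475 h⁻¹
e^(−kτ) = e^(−0.1475 × 5.40) = 0.4509
Accumulation ratio R = 1 / (1 − e^(−kτ)) = 1 / (1 − 0.4509) = 1.821
Steady-state trough = C₀ × R × e^(−kτ) = 11.7 × 1.821 × 0.4509 = 9.607 mg/L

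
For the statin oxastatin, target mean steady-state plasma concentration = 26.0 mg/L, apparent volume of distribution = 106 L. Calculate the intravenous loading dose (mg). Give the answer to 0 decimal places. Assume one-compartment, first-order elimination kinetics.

LD = Css × Vd = 26.0 × 106 = 2756 mg

2756 mg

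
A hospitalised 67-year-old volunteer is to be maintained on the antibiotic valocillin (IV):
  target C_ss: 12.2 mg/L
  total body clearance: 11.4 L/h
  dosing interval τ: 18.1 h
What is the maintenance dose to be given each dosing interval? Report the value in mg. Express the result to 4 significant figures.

2517 mg

At steady state, Dose/τ = Css × CL.
Dose = Css × CL × τ = 12.2 × 11.40 × 18.1 = 2517 mg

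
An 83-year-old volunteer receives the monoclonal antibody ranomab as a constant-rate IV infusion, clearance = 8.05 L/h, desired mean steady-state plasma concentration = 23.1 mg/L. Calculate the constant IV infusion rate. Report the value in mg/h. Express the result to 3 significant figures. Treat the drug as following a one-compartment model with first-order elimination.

186 mg/h

At steady state, infusion rate R₀ = Css × CL = 23.1 × 8.050 = 186.0 mg/h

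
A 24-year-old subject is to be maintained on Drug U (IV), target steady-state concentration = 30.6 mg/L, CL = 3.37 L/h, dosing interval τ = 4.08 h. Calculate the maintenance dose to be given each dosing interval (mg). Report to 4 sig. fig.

420.7 mg

At steady state, Dose/τ = Css × CL.
Dose = Css × CL × τ = 30.6 × 3.370 × 4.08 = 420.7 mg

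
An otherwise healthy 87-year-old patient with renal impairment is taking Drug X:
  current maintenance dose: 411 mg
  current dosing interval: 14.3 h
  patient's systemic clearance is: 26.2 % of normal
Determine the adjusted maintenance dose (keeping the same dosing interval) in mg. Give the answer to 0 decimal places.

108 mg

To keep the same average steady-state level, dosing rate must scale with clearance.
CL ratio = 26.2 / 100 = 0.2620
New dose (same interval) = 411 × 0.2620 = 107.7 mg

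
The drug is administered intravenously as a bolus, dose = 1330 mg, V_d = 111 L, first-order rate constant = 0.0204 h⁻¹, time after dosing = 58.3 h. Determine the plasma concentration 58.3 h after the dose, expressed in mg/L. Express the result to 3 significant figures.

C₀ = Dose / Vd = 1330 / 111 = 11.98 mg/L
C = C₀ · e^(−k·t) = 11.98 × e^(−0.02040 × 58.3)
  = 11.98 × 0.3044 = 3.647 mg/L

3.65 mg/L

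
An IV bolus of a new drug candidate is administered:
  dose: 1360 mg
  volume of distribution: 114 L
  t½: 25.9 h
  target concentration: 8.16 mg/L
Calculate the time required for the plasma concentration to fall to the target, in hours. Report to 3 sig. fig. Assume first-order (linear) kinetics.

C₀ = Dose / Vd = 1360 / 114 = 11.93 mg/L
k = ln2 / t½ = 0.693147 / 25.9 = 0.02676 h⁻¹
t = ln(C₀ / C) / k = ln(11.93 / 8.16) / 0.02676
  = ln(1.462) / 0.02676 = 0.3798 / 0.02676 = 14.19 h

14.2 h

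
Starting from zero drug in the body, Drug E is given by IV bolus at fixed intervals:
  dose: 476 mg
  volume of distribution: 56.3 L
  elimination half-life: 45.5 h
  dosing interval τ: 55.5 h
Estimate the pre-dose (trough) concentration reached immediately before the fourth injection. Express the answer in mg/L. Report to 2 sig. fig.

5.9 mg/L

C₀ per dose = Dose / Vd = 476 / 56.3 = 8.455 mg/L
k = ln2 / t½ = 0.693147 / 45.5 = 0.01523 h⁻¹
Fraction remaining after one interval: r = e^(−kτ) = e^(−0.01523 × 55.5) = 0.4294
Before dose 4, 3 doses have been given (aged 1τ, 2τ, 3τ).
C_trough = C₀ × (r + r² + … + r^3) = C₀ × r(1−r^3)/(1−r)
        = 8.455 × 0.4294 × (1 − 0.07917) / (1 − 0.4294) = 5.859 mg/L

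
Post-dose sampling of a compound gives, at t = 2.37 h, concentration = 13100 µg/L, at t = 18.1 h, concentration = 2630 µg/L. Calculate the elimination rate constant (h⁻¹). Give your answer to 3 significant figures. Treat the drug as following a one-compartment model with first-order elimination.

0.102 h⁻¹

k = ln(C₁/C₂) / (t₂ − t₁) = ln(13100/2630) / (18.1 − 2.37)
  = 1.606 / 15.73 = 0.1021 h⁻¹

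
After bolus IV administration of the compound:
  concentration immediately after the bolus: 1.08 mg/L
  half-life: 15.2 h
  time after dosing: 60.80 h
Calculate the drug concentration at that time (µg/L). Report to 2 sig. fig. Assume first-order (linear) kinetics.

68 µg/L

k = ln2 / t½ = 0.693147 / 15.2 = 0.04560 h⁻¹
t / t½ = 60.80 / 15.2 = 4 half-lives
C = C₀ × (1/2)^4 = 1.080 × 0.06250 = 0.06750 mg/L
Convert: 0.06750 mg/L × 1000 = 67.50 µg/L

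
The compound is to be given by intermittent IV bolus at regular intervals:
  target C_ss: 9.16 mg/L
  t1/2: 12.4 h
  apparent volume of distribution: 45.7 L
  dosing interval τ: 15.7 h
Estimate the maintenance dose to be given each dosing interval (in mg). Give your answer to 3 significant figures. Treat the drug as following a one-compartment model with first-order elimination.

367 mg

k = ln2 / t½ = 0.693147 / 12.4 = 0.05590 h⁻¹
CL = k × Vd = 0.05590 × 45.7 = 2.555 L/h
At steady state, Dose/τ = Css × CL.
Dose = Css × CL × τ = 9.16 × 2.555 × 15.7 = 367.4 mg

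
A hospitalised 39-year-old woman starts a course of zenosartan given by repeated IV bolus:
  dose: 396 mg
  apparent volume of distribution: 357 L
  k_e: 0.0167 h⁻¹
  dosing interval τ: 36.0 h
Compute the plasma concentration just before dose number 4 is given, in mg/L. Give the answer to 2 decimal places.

C₀ per dose = Dose / Vd = 396 / 357 = 1.109 mg/L
Fraction remaining after one interval: r = e^(−kτ) = e^(−0.01670 × 36.0) = 0.5482
Before dose 4, 3 doses have been given (aged 1τ, 2τ, 3τ).
C_trough = C₀ × (r + r² + … + r^3) = C₀ × r(1−r^3)/(1−r)
        = 1.109 × 0.5482 × (1 − 0.1647) / (1 − 0.5482) = 1.124 mg/L

1.12 mg/L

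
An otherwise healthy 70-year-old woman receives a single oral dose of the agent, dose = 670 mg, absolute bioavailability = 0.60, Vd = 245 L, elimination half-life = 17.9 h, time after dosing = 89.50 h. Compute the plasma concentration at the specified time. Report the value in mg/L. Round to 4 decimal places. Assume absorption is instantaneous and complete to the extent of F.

0.0513 mg/L

Amount reaching circulation = F × Dose = 0.60 × 670.0 = 402.0 mg
C₀ = F·Dose / Vd = 402.0 / 245 = 1.641 mg/L
k = ln2 / t½ = 0.693147 / 17.9 = 0.03872 h⁻¹
t / t½ = 89.50 / 17.9 = 5 half-lives
C = C₀ × (1/2)^5 = 1.641 × 0.03125 = 0.05128 mg/L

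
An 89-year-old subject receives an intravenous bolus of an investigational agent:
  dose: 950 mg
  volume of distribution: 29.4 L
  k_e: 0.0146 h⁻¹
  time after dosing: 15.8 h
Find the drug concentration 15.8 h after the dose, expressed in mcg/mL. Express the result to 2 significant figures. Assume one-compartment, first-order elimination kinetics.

26 mcg/mL

C₀ = Dose / Vd = 950.0 / 29.4 = 32.31 mg/L
C = C₀ · e^(−k·t) = 32.31 × e^(−0.01460 × 15.8)
  = 32.31 × 0.7940 = 25.65 mg/L
(25.65 mg/L = 25.65 mcg/mL)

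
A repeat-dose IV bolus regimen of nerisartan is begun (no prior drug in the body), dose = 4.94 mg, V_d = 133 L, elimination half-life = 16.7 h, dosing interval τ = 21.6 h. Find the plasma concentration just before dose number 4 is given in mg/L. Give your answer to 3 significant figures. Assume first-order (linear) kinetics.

0.0239 mg/L

C₀ per dose = Dose / Vd = 4.94 / 133 = 0.03714 mg/L
k = ln2 / t½ = 0.693147 / 16.7 = 0.04151 h⁻¹
Fraction remaining after one interval: r = e^(−kτ) = e^(−0.04151 × 21.6) = 0.4079
Before dose 4, 3 doses have been given (aged 1τ, 2τ, 3τ).
C_trough = C₀ × (r + r² + … + r^3) = C₀ × r(1−r^3)/(1−r)
        = 0.03714 × 0.4079 × (1 − 0.06787) / (1 − 0.4079) = 0.02385 mg/L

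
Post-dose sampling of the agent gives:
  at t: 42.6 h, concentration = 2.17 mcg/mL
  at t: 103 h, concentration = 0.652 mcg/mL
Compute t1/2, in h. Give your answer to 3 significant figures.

k = ln(C₁/C₂) / (t₂ − t₁) = ln(2.17/0.652) / (103 − 42.6)
  = 1.202 / 60.40 = 0.01990 h⁻¹
t½ = ln2 / k = 0.693147 / 0.01990 = 34.83 h

34.8 h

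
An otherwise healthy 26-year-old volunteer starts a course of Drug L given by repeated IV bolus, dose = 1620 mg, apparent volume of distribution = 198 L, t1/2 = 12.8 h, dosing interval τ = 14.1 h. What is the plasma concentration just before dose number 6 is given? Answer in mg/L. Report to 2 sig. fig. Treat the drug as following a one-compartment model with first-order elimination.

7.0 mg/L

C₀ per dose = Dose / Vd = 1620 / 198 = 8.182 mg/L
k = ln2 / t½ = 0.693147 / 12.8 = 0.05415 h⁻¹
Fraction remaining after one interval: r = e^(−kτ) = e^(−0.05415 × 14.1) = 0.4660
Before dose 6, 5 doses have been given (aged 1τ, 2τ, 3τ, 4τ, 5τ).
C_trough = C₀ × (r + r² + … + r^5) = C₀ × r(1−r^5)/(1−r)
        = 8.182 × 0.4660 × (1 − 0.02198) / (1 − 0.4660) = 6.983 mg/L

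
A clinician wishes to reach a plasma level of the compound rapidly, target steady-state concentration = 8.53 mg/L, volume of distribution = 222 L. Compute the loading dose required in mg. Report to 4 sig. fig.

LD = Css × Vd = 8.53 × 222 = 1894 mg

1894 mg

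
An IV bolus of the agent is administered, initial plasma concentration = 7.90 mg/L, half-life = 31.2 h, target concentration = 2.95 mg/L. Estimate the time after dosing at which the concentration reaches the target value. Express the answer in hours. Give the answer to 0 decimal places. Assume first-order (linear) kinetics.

44 h

k = ln2 / t½ = 0.693147 / 31.2 = 0.02222 h⁻¹
t = ln(C₀ / C) / k = ln(7.900 / 2.95) / 0.02222
  = ln(2.678) / 0.02222 = 0.9851 / 0.02222 = 44.33 h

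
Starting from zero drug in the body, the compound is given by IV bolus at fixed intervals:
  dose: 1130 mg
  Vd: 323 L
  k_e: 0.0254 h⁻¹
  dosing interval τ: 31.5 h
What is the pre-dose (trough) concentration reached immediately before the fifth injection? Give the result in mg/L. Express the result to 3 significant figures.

C₀ per dose = Dose / Vd = 1130 / 323 = 3.498 mg/L
Fraction remaining after one interval: r = e^(−kτ) = e^(−0.02540 × 31.5) = 0.4493
Before dose 5, 4 doses have been given (aged 1τ, 2τ, 3τ, 4τ).
C_trough = C₀ × (r + r² + … + r^4) = C₀ × r(1−r^4)/(1−r)
        = 3.498 × 0.4493 × (1 − 0.04075) / (1 − 0.4493) = 2.738 mg/L

2.74 mg/L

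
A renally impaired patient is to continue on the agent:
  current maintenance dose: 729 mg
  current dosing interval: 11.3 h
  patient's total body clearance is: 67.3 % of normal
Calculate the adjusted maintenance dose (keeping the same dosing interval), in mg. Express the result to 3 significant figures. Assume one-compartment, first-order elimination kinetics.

491 mg

To keep the same average steady-state level, dosing rate must scale with clearance.
CL ratio = 67.3 / 100 = 0.6730
New dose (same interval) = 729 × 0.6730 = 490.6 mg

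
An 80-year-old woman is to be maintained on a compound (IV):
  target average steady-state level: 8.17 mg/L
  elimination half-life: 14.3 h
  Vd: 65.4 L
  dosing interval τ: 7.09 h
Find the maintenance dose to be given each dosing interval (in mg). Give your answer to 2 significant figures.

180 mg

k = ln2 / t½ = 0.693147 / 14.3 = 0.04847 h⁻¹
CL = k × Vd = 0.04847 × 65.4 = 3.170 L/h
At steady state, Dose/τ = Css × CL.
Dose = Css × CL × τ = 8.17 × 3.170 × 7.09 = 183.6 mg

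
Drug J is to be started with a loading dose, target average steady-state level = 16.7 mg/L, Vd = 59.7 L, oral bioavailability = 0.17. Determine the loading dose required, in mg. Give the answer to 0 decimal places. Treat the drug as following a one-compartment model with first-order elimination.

5865 mg

LD = Css × Vd / F = 16.7 × 59.7 / 0.17 = 5865 mg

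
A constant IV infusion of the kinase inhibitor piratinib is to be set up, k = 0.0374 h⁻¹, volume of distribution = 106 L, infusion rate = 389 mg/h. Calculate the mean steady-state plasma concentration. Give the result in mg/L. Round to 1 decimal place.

CL = k × Vd = 0.03740 × 106 = 3.964 L/h
At steady state Css = R₀ / CL = 389 / 3.964 = 98.13 mg/L

98.1 mg/L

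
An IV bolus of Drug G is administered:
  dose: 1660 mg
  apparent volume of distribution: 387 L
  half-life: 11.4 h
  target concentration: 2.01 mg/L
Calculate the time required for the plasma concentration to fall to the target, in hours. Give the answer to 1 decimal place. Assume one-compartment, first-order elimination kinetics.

12.5 h

C₀ = Dose / Vd = 1660 / 387 = 4.289 mg/L
k = ln2 / t½ = 0.693147 / 11.4 = 0.06080 h⁻¹
t = ln(C₀ / C) / k = ln(4.289 / 2.01) / 0.06080
  = ln(2.134) / 0.06080 = 0.7580 / 0.06080 = 12.47 h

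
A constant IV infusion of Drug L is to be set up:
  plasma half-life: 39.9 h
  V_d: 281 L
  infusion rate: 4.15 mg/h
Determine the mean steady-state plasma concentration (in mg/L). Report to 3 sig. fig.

k = ln2 / t½ = 0.693147 / 39.9 = 0.01737 h⁻¹
CL = k × Vd = 0.01737 × 281 = 4.881 L/h
At steady state Css = R₀ / CL = 4.15 / 4.881 = 0.8502 mg/L

0.850 mg/L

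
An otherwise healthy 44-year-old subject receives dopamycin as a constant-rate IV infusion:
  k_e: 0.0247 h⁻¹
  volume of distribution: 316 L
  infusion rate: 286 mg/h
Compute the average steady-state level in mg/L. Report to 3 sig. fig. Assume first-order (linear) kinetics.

36.6 mg/L

CL = k × Vd = 0.02470 × 316 = 7.805 L/h
At steady state Css = R₀ / CL = 286 / 7.805 = 36.64 mg/L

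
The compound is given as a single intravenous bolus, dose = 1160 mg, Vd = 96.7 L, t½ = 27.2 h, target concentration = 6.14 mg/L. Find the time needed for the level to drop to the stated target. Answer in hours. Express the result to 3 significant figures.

C₀ = Dose / Vd = 1160 / 96.7 = 12.00 mg/L
k = ln2 / t½ = 0.693147 / 27.2 = 0.02548 h⁻¹
t = ln(C₀ / C) / k = ln(12.00 / 6.14) / 0.02548
  = ln(1.954) / 0.02548 = 0.6699 / 0.02548 = 26.29 h

26.3 h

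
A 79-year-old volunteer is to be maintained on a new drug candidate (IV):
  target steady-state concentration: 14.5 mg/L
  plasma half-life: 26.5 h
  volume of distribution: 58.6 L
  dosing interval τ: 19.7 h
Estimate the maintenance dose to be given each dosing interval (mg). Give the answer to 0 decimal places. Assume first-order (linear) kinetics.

k = ln2 / t½ = 0.693147 / 26.5 = 0.02616 h⁻¹
CL = k × Vd = 0.02616 × 58.6 = 1.533 L/h
At steady state, Dose/τ = Css × CL.
Dose = Css × CL × τ = 14.5 × 1.533 × 19.7 = 437.9 mg

438 mg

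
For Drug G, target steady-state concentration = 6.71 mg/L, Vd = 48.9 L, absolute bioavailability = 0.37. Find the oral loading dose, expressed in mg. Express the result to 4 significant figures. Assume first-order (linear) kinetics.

886.8 mg

LD = Css × Vd / F = 6.71 × 48.9 / 0.37 = 886.8 mg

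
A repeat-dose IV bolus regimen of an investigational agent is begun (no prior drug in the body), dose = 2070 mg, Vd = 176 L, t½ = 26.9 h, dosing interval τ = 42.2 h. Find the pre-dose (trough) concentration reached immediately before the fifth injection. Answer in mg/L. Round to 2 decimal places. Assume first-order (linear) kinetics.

C₀ per dose = Dose / Vd = 2070 / 176 = 11.76 mg/L
k = ln2 / t½ = 0.693147 / 26.9 = 0.02577 h⁻¹
Fraction remaining after one interval: r = e^(−kτ) = e^(−0.02577 × 42.2) = 0.3371
Before dose 5, 4 doses have been given (aged 1τ, 2τ, 3τ, 4τ).
C_trough = C₀ × (r + r² + … + r^4) = C₀ × r(1−r^4)/(1−r)
        = 11.76 × 0.3371 × (1 − 0.01291) / (1 − 0.3371) = 5.903 mg/L

5.90 mg/L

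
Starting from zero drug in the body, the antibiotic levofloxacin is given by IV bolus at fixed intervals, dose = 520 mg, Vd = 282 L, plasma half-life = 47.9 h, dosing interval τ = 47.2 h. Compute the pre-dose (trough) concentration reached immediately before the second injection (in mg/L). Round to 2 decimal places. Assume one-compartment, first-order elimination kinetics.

C₀ per dose = Dose / Vd = 520 / 282 = 1.844 mg/L
k = ln2 / t½ = 0.693147 / 47.9 = 0.01447 h⁻¹
Fraction remaining after one interval: r = e^(−kτ) = e^(−0.01447 × 47.2) = 0.5051
Before dose 2, 1 dose has been given (aged 1τ).
C_trough = C₀ × r = 1.844 × 0.5051 = 0.9314 mg/L

0.93 mg/L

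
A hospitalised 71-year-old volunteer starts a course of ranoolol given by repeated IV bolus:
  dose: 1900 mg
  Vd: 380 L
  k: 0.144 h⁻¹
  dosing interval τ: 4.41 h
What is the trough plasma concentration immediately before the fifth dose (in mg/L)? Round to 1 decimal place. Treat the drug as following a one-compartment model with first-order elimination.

C₀ per dose = Dose / Vd = 1900 / 380 = 5.000 mg/L
Fraction remaining after one interval: r = e^(−kτ) = e^(−0.1440 × 4.41) = 0.5299
Before dose 5, 4 doses have been given (aged 1τ, 2τ, 3τ, 4τ).
C_trough = C₀ × (r + r² + … + r^4) = C₀ × r(1−r^4)/(1−r)
        = 5.000 × 0.5299 × (1 − 0.07885) / (1 − 0.5299) = 5.192 mg/L

5.2 mg/L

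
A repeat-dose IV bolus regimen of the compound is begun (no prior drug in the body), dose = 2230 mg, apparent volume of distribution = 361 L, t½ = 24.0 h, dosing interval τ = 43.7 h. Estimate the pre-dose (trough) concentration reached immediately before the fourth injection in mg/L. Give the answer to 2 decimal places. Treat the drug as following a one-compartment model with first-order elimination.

C₀ per dose = Dose / Vd = 2230 / 361 = 6.177 mg/L
k = ln2 / t½ = 0.693147 / 24.0 = 0.02888 h⁻¹
Fraction remaining after one interval: r = e^(−kτ) = e^(−0.02888 × 43.7) = 0.2831
Before dose 4, 3 doses have been given (aged 1τ, 2τ, 3τ).
C_trough = C₀ × (r + r² + … + r^3) = C₀ × r(1−r^3)/(1−r)
        = 6.177 × 0.2831 × (1 − 0.02269) / (1 − 0.2831) = 2.384 mg/L

2.38 mg/L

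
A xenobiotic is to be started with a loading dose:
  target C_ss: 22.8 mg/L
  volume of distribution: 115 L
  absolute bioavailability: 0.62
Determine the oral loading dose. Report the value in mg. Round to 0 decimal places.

4229 mg

LD = Css × Vd / F = 22.8 × 115 / 0.62 = 4229 mg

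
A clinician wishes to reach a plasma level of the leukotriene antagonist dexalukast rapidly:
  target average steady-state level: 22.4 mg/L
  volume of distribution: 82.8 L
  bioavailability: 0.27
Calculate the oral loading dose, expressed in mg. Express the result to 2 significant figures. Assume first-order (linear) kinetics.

LD = Css × Vd / F = 22.4 × 82.8 / 0.27 = 6869 mg

6900 mg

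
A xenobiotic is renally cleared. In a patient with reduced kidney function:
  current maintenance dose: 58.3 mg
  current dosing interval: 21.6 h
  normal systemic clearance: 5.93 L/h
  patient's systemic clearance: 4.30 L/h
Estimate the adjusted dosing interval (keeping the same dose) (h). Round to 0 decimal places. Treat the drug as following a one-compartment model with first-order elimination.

To keep the same average steady-state level, dosing rate must scale with clearance.
CL ratio = 4.30 / 5.93 = 0.7251
New interval (same dose) = 21.6 / 0.7251 = 29.79 h

30 h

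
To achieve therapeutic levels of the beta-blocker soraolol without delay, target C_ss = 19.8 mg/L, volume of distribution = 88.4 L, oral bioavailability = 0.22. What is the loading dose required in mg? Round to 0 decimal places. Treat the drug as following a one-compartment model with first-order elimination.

LD = Css × Vd / F = 19.8 × 88.4 / 0.22 = 7956 mg

7956 mg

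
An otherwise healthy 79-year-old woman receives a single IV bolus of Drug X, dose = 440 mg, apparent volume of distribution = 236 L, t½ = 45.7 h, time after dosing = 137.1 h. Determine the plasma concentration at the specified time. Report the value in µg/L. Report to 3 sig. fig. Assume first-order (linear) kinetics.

233 µg/L

C₀ = Dose / Vd = 440.0 / 236 = 1.864 mg/L
k = ln2 / t½ = 0.693147 / 45.7 = 0.01517 h⁻¹
t / t½ = 137.1 / 45.7 = 3 half-lives
C = C₀ × (1/2)^3 = 1.864 × 0.1250 = 0.2330 mg/L
Convert: 0.2330 mg/L × 1000 = 233.0 µg/L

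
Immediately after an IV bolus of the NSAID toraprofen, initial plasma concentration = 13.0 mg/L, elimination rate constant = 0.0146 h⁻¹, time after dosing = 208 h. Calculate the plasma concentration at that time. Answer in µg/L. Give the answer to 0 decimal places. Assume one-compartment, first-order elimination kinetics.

624 µg/L

C = C₀ · e^(−k·t) = 13.00 × e^(−0.01460 × 208)
  = 13.00 × 0.04799 = 0.6239 mg/L
Convert: 0.6239 mg/L × 1000 = 623.9 µg/L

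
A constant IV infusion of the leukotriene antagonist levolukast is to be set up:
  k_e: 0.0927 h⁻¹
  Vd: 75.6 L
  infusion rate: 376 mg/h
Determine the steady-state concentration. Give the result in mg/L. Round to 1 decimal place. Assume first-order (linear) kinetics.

53.7 mg/L

CL = k × Vd = 0.09270 × 75.6 = 7.008 L/h
At steady state Css = R₀ / CL = 376 / 7.008 = 53.65 mg/L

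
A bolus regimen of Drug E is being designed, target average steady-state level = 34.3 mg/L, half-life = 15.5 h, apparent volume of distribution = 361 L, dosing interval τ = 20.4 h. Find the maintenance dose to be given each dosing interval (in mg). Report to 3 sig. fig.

11300 mg

k = ln2 / t½ = 0.693147 / 15.5 = 0.04472 h⁻¹
CL = k × Vd = 0.04472 × 361 = 16.14 L/h
At steady state, Dose/τ = Css × CL.
Dose = Css × CL × τ = 34.3 × 16.14 × 20.4 = 11290 mg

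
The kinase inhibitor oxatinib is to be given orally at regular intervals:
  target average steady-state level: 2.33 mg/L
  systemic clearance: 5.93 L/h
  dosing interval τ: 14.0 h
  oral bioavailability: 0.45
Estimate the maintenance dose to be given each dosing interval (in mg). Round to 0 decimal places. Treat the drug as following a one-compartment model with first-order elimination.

At steady state, F × (Dose/τ) = Css × CL.
Dose = Css × CL × τ / F = 2.33 × 5.930 × 14.0 / 0.45 = 429.9 mg

430 mg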